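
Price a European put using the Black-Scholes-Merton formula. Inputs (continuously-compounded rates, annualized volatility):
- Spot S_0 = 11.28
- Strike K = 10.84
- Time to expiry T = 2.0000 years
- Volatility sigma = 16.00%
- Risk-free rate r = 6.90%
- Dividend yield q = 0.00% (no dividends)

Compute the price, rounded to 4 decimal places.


Answer: Price = 0.2868

Derivation:
d1 = (ln(S/K) + (r - q + 0.5*sigma^2) * T) / (sigma * sqrt(T)) = 0.89885757
d2 = d1 - sigma * sqrt(T) = 0.67258340
exp(-rT) = 0.87109869; exp(-qT) = 1.00000000
P = K * exp(-rT) * N(-d2) - S_0 * exp(-qT) * N(-d1)
N(-d1) = 0.18436427; N(-d2) = 0.25060618
P = 10.8400 * 0.87109869 * 0.25060618 - 11.2800 * 1.00000000 * 0.18436427 = 0.2868


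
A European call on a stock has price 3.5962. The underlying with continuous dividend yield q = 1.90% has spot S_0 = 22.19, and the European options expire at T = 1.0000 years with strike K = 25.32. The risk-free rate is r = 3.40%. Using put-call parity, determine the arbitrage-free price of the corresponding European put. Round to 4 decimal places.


Answer: Put price = 6.2974

Derivation:
Put-call parity: C - P = S_0 * exp(-qT) - K * exp(-rT).
S_0 * exp(-qT) = 22.1900 * 0.98117936 = 21.77237005
K * exp(-rT) = 25.3200 * 0.96657150 = 24.47359050
P = C - S*exp(-qT) + K*exp(-rT)
P = 3.5962 - 21.77237005 + 24.47359050 = 6.2974


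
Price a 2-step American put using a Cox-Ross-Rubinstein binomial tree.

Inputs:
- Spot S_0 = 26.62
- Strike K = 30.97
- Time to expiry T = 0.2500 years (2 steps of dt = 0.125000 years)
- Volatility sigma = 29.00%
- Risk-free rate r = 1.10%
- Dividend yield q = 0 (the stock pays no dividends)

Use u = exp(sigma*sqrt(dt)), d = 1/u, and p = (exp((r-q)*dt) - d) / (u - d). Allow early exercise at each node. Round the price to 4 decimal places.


dt = T/N = 0.125000
u = exp(sigma*sqrt(dt)) = 1.107971; d = 1/u = 0.902551
p = (exp((r-q)*dt) - d) / (u - d) = 0.481088
Discount per step: exp(-r*dt) = 0.998626
Stock lattice S(k, i) with i counting down-moves:
  k=0: S(0,0) = 26.6200
  k=1: S(1,0) = 29.4942; S(1,1) = 24.0259
  k=2: S(2,0) = 32.6787; S(2,1) = 26.6200; S(2,2) = 21.6846
Terminal payoffs V(N, i) = max(K - S_T, 0):
  V(2,0) = 0.000000; V(2,1) = 4.350000; V(2,2) = 9.285411
Backward induction: V(k, i) = exp(-r*dt) * [p * V(k+1, i) + (1-p) * V(k+1, i+1)]; then take max(V_cont, immediate exercise) for American.
  V(1,0) = exp(-r*dt) * [p*0.000000 + (1-p)*4.350000] = 2.254166; exercise = 1.475810; V(1,0) = max -> 2.254166
  V(1,1) = exp(-r*dt) * [p*4.350000 + (1-p)*9.285411] = 6.901548; exercise = 6.944102; V(1,1) = max -> 6.944102
  V(0,0) = exp(-r*dt) * [p*2.254166 + (1-p)*6.944102] = 4.681389; exercise = 4.350000; V(0,0) = max -> 4.681389

Answer: Price = V(0,0) = 4.6814


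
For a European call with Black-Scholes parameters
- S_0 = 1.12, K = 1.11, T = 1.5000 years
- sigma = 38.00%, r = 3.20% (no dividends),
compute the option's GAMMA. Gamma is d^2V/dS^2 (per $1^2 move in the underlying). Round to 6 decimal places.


d1 = 0.3551086947; d2 = -0.1102943565
phi(d1) = 0.3745651126; exp(-qT) = 1.0000000000; exp(-rT) = 0.9531337871
Gamma = exp(-qT) * phi(d1) / (S * sigma * sqrt(T)) = 1.0000000000 * 0.3745651126 / (1.1200 * 0.3800 * 1.2247448714) = 0.718588

Answer: Gamma = 0.718588


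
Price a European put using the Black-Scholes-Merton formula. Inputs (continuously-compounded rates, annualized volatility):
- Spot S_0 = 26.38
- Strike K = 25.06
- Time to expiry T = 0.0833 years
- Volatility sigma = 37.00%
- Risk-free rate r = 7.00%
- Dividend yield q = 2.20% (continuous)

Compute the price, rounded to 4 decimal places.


Answer: Price = 0.5255

Derivation:
d1 = (ln(S/K) + (r - q + 0.5*sigma^2) * T) / (sigma * sqrt(T)) = 0.57153644
d2 = d1 - sigma * sqrt(T) = 0.46474801
exp(-rT) = 0.99418597; exp(-qT) = 0.99816908
P = K * exp(-rT) * N(-d2) - S_0 * exp(-qT) * N(-d1)
N(-d1) = 0.28381803; N(-d2) = 0.32105596
P = 25.0600 * 0.99418597 * 0.32105596 - 26.3800 * 0.99816908 * 0.28381803 = 0.5255


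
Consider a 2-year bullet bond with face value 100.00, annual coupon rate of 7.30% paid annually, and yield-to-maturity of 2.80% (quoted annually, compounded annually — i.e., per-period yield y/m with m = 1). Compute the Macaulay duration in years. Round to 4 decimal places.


Coupon per period c = face * coupon_rate / m = 7.300000
Periods per year m = 1; per-period yield y/m = 0.028000
Number of cashflows N = 2
Cashflows (t years, CF_t, discount factor 1/(1+y/m)^(m*t), PV):
  t = 1.0000: CF_t = 7.300000, DF = 0.972763, PV = 7.101167
  t = 2.0000: CF_t = 107.300000, DF = 0.946267, PV = 101.534467
Price P = sum_t PV_t = 108.635634
Macaulay numerator sum_t t * PV_t:
  t * PV_t at t = 1.0000: 7.101167
  t * PV_t at t = 2.0000: 203.068934
Macaulay duration D = (sum_t t * PV_t) / P = 210.170101 / 108.635634 = 1.934633

Answer: Macaulay duration = 1.9346 years


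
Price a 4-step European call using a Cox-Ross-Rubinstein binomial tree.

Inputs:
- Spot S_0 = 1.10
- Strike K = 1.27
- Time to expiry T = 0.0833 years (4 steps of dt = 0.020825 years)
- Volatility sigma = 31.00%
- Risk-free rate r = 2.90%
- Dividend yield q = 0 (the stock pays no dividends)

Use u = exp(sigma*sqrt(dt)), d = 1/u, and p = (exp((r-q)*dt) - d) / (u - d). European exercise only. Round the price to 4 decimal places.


dt = T/N = 0.020825
u = exp(sigma*sqrt(dt)) = 1.045751; d = 1/u = 0.956250
p = (exp((r-q)*dt) - d) / (u - d) = 0.495568
Discount per step: exp(-r*dt) = 0.999396
Stock lattice S(k, i) with i counting down-moves:
  k=0: S(0,0) = 1.1000
  k=1: S(1,0) = 1.1503; S(1,1) = 1.0519
  k=2: S(2,0) = 1.2030; S(2,1) = 1.1000; S(2,2) = 1.0059
  k=3: S(3,0) = 1.2580; S(3,1) = 1.1503; S(3,2) = 1.0519; S(3,3) = 0.9618
  k=4: S(4,0) = 1.3155; S(4,1) = 1.2030; S(4,2) = 1.1000; S(4,3) = 1.0059; S(4,4) = 0.9198
Terminal payoffs V(N, i) = max(S_T - K, 0):
  V(4,0) = 0.045548; V(4,1) = 0.000000; V(4,2) = 0.000000; V(4,3) = 0.000000; V(4,4) = 0.000000
Backward induction: V(k, i) = exp(-r*dt) * [p * V(k+1, i) + (1-p) * V(k+1, i+1)].
  V(3,0) = exp(-r*dt) * [p*0.045548 + (1-p)*0.000000] = 0.022558
  V(3,1) = exp(-r*dt) * [p*0.000000 + (1-p)*0.000000] = 0.000000
  V(3,2) = exp(-r*dt) * [p*0.000000 + (1-p)*0.000000] = 0.000000
  V(3,3) = exp(-r*dt) * [p*0.000000 + (1-p)*0.000000] = 0.000000
  V(2,0) = exp(-r*dt) * [p*0.022558 + (1-p)*0.000000] = 0.011172
  V(2,1) = exp(-r*dt) * [p*0.000000 + (1-p)*0.000000] = 0.000000
  V(2,2) = exp(-r*dt) * [p*0.000000 + (1-p)*0.000000] = 0.000000
  V(1,0) = exp(-r*dt) * [p*0.011172 + (1-p)*0.000000] = 0.005533
  V(1,1) = exp(-r*dt) * [p*0.000000 + (1-p)*0.000000] = 0.000000
  V(0,0) = exp(-r*dt) * [p*0.005533 + (1-p)*0.000000] = 0.002740

Answer: Price = V(0,0) = 0.0027


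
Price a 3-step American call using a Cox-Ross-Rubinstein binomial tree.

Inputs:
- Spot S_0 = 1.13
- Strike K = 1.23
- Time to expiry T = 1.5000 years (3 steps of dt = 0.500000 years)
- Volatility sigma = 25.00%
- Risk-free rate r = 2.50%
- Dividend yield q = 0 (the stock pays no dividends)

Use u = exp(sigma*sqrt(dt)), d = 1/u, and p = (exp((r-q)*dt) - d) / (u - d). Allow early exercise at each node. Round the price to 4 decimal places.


dt = T/N = 0.500000
u = exp(sigma*sqrt(dt)) = 1.193365; d = 1/u = 0.837967
p = (exp((r-q)*dt) - d) / (u - d) = 0.491313
Discount per step: exp(-r*dt) = 0.987578
Stock lattice S(k, i) with i counting down-moves:
  k=0: S(0,0) = 1.1300
  k=1: S(1,0) = 1.3485; S(1,1) = 0.9469
  k=2: S(2,0) = 1.6093; S(2,1) = 1.1300; S(2,2) = 0.7935
  k=3: S(3,0) = 1.9204; S(3,1) = 1.3485; S(3,2) = 0.9469; S(3,3) = 0.6649
Terminal payoffs V(N, i) = max(S_T - K, 0):
  V(3,0) = 0.690427; V(3,1) = 0.118502; V(3,2) = 0.000000; V(3,3) = 0.000000
Backward induction: V(k, i) = exp(-r*dt) * [p * V(k+1, i) + (1-p) * V(k+1, i+1)]; then take max(V_cont, immediate exercise) for American.
  V(2,0) = exp(-r*dt) * [p*0.690427 + (1-p)*0.118502] = 0.394534; exercise = 0.379254; V(2,0) = max -> 0.394534
  V(2,1) = exp(-r*dt) * [p*0.118502 + (1-p)*0.000000] = 0.057498; exercise = 0.000000; V(2,1) = max -> 0.057498
  V(2,2) = exp(-r*dt) * [p*0.000000 + (1-p)*0.000000] = 0.000000; exercise = 0.000000; V(2,2) = max -> 0.000000
  V(1,0) = exp(-r*dt) * [p*0.394534 + (1-p)*0.057498] = 0.220317; exercise = 0.118502; V(1,0) = max -> 0.220317
  V(1,1) = exp(-r*dt) * [p*0.057498 + (1-p)*0.000000] = 0.027899; exercise = 0.000000; V(1,1) = max -> 0.027899
  V(0,0) = exp(-r*dt) * [p*0.220317 + (1-p)*0.027899] = 0.120915; exercise = 0.000000; V(0,0) = max -> 0.120915

Answer: Price = V(0,0) = 0.1209


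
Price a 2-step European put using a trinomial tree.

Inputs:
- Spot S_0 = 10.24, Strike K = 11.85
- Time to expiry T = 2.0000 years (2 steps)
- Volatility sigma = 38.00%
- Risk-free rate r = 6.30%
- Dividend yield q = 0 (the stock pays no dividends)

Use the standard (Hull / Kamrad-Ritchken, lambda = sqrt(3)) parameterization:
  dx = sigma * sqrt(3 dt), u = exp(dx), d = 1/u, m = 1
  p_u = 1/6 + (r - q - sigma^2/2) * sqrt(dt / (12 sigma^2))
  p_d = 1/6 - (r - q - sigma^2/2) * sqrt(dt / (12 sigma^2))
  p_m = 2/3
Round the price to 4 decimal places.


Answer: Price = V(0,0) = 2.2882

Derivation:
dt = T/N = 1.000000; dx = sigma*sqrt(3*dt) = 0.658179
u = exp(dx) = 1.931273; d = 1/u = 0.517793
p_u = 0.159678, p_m = 0.666667, p_d = 0.173656
Discount per step: exp(-r*dt) = 0.938943
Stock lattice S(k, j) with j the centered position index:
  k=0: S(0,+0) = 10.2400
  k=1: S(1,-1) = 5.3022; S(1,+0) = 10.2400; S(1,+1) = 19.7762
  k=2: S(2,-2) = 2.7454; S(2,-1) = 5.3022; S(2,+0) = 10.2400; S(2,+1) = 19.7762; S(2,+2) = 38.1933
Terminal payoffs V(N, j) = max(K - S_T, 0):
  V(2,-2) = 9.104555; V(2,-1) = 6.547797; V(2,+0) = 1.610000; V(2,+1) = 0.000000; V(2,+2) = 0.000000
Backward induction: V(k, j) = exp(-r*dt) * [p_u * V(k+1, j+1) + p_m * V(k+1, j) + p_d * V(k+1, j-1)]
  V(1,-1) = exp(-r*dt) * [p_u*1.610000 + p_m*6.547797 + p_d*9.104555] = 5.824583
  V(1,+0) = exp(-r*dt) * [p_u*0.000000 + p_m*1.610000 + p_d*6.547797] = 2.075436
  V(1,+1) = exp(-r*dt) * [p_u*0.000000 + p_m*0.000000 + p_d*1.610000] = 0.262515
  V(0,+0) = exp(-r*dt) * [p_u*0.262515 + p_m*2.075436 + p_d*5.824583] = 2.288218


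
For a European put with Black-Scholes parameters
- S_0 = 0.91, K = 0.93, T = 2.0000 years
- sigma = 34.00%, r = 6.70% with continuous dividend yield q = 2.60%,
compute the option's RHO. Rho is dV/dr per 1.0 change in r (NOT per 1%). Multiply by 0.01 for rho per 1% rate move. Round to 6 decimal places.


Answer: Rho = -0.887896

Derivation:
d1 = 0.3657406117; d2 = -0.1150919995
phi(d1) = 0.3731325238; exp(-qT) = 0.9493288668; exp(-rT) = 0.8745900646
N(-d2) = 0.5458138994
Rho = -K*T*exp(-rT)*N(-d2) = -0.9300 * 2.0000 * 0.8745900646 * 0.5458138994 = -0.887896


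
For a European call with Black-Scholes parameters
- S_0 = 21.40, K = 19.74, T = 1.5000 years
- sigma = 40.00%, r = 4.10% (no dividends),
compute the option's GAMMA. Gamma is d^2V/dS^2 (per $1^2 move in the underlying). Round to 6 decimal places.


Answer: Gamma = 0.032974

Derivation:
d1 = 0.5353030948; d2 = 0.0454051463
phi(d1) = 0.3456898702; exp(-qT) = 1.0000000000; exp(-rT) = 0.9403529457
Gamma = exp(-qT) * phi(d1) / (S * sigma * sqrt(T)) = 1.0000000000 * 0.3456898702 / (21.4000 * 0.4000 * 1.2247448714) = 0.032974


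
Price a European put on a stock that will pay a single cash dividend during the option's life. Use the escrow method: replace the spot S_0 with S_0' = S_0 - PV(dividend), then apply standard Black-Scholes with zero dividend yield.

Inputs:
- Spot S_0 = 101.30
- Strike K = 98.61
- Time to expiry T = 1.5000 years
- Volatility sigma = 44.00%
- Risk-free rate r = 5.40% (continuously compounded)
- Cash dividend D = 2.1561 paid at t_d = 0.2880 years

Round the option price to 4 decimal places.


Answer: Price = 16.3260

Derivation:
PV(D) = D * exp(-r * t_d) = 2.1561 * 0.98456831 = 2.12282773
S_0' = S_0 - PV(D) = 101.3000 - 2.12282773 = 99.17717227
d1 = (ln(S_0'/K) + (r + sigma^2/2)*T) / (sigma*sqrt(T)) = 0.43039612
d2 = d1 - sigma*sqrt(T) = -0.10849162
exp(-rT) = 0.92219369
N(-d1) = 0.33345376; N(-d2) = 0.54319714
P = K * exp(-rT) * N(-d2) - S_0' * N(-d1) = 98.6100 * 0.92219369 * 0.54319714 - 99.17717227 * 0.33345376 = 16.3260


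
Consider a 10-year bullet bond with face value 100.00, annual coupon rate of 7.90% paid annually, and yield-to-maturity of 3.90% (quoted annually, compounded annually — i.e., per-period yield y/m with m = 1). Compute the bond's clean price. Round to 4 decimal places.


Answer: Price = 132.6057

Derivation:
Coupon per period c = face * coupon_rate / m = 7.900000
Periods per year m = 1; per-period yield y/m = 0.039000
Number of cashflows N = 10
Cashflows (t years, CF_t, discount factor 1/(1+y/m)^(m*t), PV):
  t = 1.0000: CF_t = 7.900000, DF = 0.962464, PV = 7.603465
  t = 2.0000: CF_t = 7.900000, DF = 0.926337, PV = 7.318061
  t = 3.0000: CF_t = 7.900000, DF = 0.891566, PV = 7.043369
  t = 4.0000: CF_t = 7.900000, DF = 0.858100, PV = 6.778989
  t = 5.0000: CF_t = 7.900000, DF = 0.825890, PV = 6.524532
  t = 6.0000: CF_t = 7.900000, DF = 0.794889, PV = 6.279626
  t = 7.0000: CF_t = 7.900000, DF = 0.765052, PV = 6.043914
  t = 8.0000: CF_t = 7.900000, DF = 0.736335, PV = 5.817049
  t = 9.0000: CF_t = 7.900000, DF = 0.708696, PV = 5.598700
  t = 10.0000: CF_t = 107.900000, DF = 0.682094, PV = 73.597993
Price P = sum_t PV_t = 132.605696


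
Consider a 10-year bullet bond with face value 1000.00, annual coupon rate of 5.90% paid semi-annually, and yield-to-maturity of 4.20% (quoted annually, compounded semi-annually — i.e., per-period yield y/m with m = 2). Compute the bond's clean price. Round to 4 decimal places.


Answer: Price = 1137.6552

Derivation:
Coupon per period c = face * coupon_rate / m = 29.500000
Periods per year m = 2; per-period yield y/m = 0.021000
Number of cashflows N = 20
Cashflows (t years, CF_t, discount factor 1/(1+y/m)^(m*t), PV):
  t = 0.5000: CF_t = 29.500000, DF = 0.979432, PV = 28.893242
  t = 1.0000: CF_t = 29.500000, DF = 0.959287, PV = 28.298964
  t = 1.5000: CF_t = 29.500000, DF = 0.939556, PV = 27.716909
  t = 2.0000: CF_t = 29.500000, DF = 0.920231, PV = 27.146825
  t = 2.5000: CF_t = 29.500000, DF = 0.901304, PV = 26.588467
  t = 3.0000: CF_t = 29.500000, DF = 0.882766, PV = 26.041594
  t = 3.5000: CF_t = 29.500000, DF = 0.864609, PV = 25.505969
  t = 4.0000: CF_t = 29.500000, DF = 0.846826, PV = 24.981360
  t = 4.5000: CF_t = 29.500000, DF = 0.829408, PV = 24.467542
  t = 5.0000: CF_t = 29.500000, DF = 0.812349, PV = 23.964292
  t = 5.5000: CF_t = 29.500000, DF = 0.795640, PV = 23.471392
  t = 6.0000: CF_t = 29.500000, DF = 0.779276, PV = 22.988631
  t = 6.5000: CF_t = 29.500000, DF = 0.763247, PV = 22.515799
  t = 7.0000: CF_t = 29.500000, DF = 0.747549, PV = 22.052693
  t = 7.5000: CF_t = 29.500000, DF = 0.732173, PV = 21.599111
  t = 8.0000: CF_t = 29.500000, DF = 0.717114, PV = 21.154859
  t = 8.5000: CF_t = 29.500000, DF = 0.702364, PV = 20.719745
  t = 9.0000: CF_t = 29.500000, DF = 0.687918, PV = 20.293580
  t = 9.5000: CF_t = 29.500000, DF = 0.673769, PV = 19.876180
  t = 10.0000: CF_t = 1029.500000, DF = 0.659911, PV = 679.378047
Price P = sum_t PV_t = 1137.655200


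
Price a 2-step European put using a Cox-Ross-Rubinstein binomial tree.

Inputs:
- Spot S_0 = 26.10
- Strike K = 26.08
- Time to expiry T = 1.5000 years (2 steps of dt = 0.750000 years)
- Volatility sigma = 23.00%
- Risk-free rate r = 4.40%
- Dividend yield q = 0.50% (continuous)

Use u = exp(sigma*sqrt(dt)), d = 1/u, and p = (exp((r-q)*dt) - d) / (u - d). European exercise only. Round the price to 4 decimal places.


dt = T/N = 0.750000
u = exp(sigma*sqrt(dt)) = 1.220409; d = 1/u = 0.819398
p = (exp((r-q)*dt) - d) / (u - d) = 0.524385
Discount per step: exp(-r*dt) = 0.967539
Stock lattice S(k, i) with i counting down-moves:
  k=0: S(0,0) = 26.1000
  k=1: S(1,0) = 31.8527; S(1,1) = 21.3863
  k=2: S(2,0) = 38.8733; S(2,1) = 26.1000; S(2,2) = 17.5239
Terminal payoffs V(N, i) = max(K - S_T, 0):
  V(2,0) = 0.000000; V(2,1) = 0.000000; V(2,2) = 8.556136
Backward induction: V(k, i) = exp(-r*dt) * [p * V(k+1, i) + (1-p) * V(k+1, i+1)].
  V(1,0) = exp(-r*dt) * [p*0.000000 + (1-p)*0.000000] = 0.000000
  V(1,1) = exp(-r*dt) * [p*0.000000 + (1-p)*8.556136] = 3.937324
  V(0,0) = exp(-r*dt) * [p*0.000000 + (1-p)*3.937324] = 1.811860

Answer: Price = V(0,0) = 1.8119


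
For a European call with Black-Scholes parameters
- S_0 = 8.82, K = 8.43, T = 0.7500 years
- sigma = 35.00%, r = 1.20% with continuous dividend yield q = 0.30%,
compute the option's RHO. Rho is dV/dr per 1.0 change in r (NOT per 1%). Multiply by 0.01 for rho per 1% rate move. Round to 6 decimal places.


d1 = 0.3230277989; d2 = 0.0199189076
phi(d1) = 0.3786617273; exp(-qT) = 0.9977525294; exp(-rT) = 0.9910403788
N(d2) = 0.5079459690
Rho = K*T*exp(-rT)*N(d2) = 8.4300 * 0.7500 * 0.9910403788 * 0.5079459690 = 3.182715

Answer: Rho = 3.182715


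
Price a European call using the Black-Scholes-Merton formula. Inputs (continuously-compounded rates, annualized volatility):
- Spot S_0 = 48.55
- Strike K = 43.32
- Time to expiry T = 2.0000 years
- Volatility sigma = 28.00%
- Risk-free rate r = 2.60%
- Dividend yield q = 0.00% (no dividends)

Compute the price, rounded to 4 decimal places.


Answer: Price = 11.3493

Derivation:
d1 = (ln(S/K) + (r - q + 0.5*sigma^2) * T) / (sigma * sqrt(T)) = 0.61715212
d2 = d1 - sigma * sqrt(T) = 0.22117233
exp(-rT) = 0.94932887; exp(-qT) = 1.00000000
C = S_0 * exp(-qT) * N(d1) - K * exp(-rT) * N(d2)
N(d1) = 0.73143280; N(d2) = 0.58752087
C = 48.5500 * 1.00000000 * 0.73143280 - 43.3200 * 0.94932887 * 0.58752087 = 11.3493


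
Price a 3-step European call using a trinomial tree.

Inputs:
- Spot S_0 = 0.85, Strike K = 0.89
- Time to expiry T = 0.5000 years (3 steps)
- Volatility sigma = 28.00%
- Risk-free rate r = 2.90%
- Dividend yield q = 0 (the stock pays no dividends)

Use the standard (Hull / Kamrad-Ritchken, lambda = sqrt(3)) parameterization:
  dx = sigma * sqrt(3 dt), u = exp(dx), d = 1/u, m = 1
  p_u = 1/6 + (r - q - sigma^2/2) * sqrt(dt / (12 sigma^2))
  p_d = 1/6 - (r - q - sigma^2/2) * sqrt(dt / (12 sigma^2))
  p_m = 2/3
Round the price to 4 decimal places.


dt = T/N = 0.166667; dx = sigma*sqrt(3*dt) = 0.197990
u = exp(dx) = 1.218950; d = 1/u = 0.820378
p_u = 0.162374, p_m = 0.666667, p_d = 0.170960
Discount per step: exp(-r*dt) = 0.995178
Stock lattice S(k, j) with j the centered position index:
  k=0: S(0,+0) = 0.8500
  k=1: S(1,-1) = 0.6973; S(1,+0) = 0.8500; S(1,+1) = 1.0361
  k=2: S(2,-2) = 0.5721; S(2,-1) = 0.6973; S(2,+0) = 0.8500; S(2,+1) = 1.0361; S(2,+2) = 1.2630
  k=3: S(3,-3) = 0.4693; S(3,-2) = 0.5721; S(3,-1) = 0.6973; S(3,+0) = 0.8500; S(3,+1) = 1.0361; S(3,+2) = 1.2630; S(3,+3) = 1.5395
Terminal payoffs V(N, j) = max(S_T - K, 0):
  V(3,-3) = 0.000000; V(3,-2) = 0.000000; V(3,-1) = 0.000000; V(3,+0) = 0.000000; V(3,+1) = 0.146108; V(3,+2) = 0.372963; V(3,+3) = 0.649489
Backward induction: V(k, j) = exp(-r*dt) * [p_u * V(k+1, j+1) + p_m * V(k+1, j) + p_d * V(k+1, j-1)]
  V(2,-2) = exp(-r*dt) * [p_u*0.000000 + p_m*0.000000 + p_d*0.000000] = 0.000000
  V(2,-1) = exp(-r*dt) * [p_u*0.000000 + p_m*0.000000 + p_d*0.000000] = 0.000000
  V(2,+0) = exp(-r*dt) * [p_u*0.146108 + p_m*0.000000 + p_d*0.000000] = 0.023610
  V(2,+1) = exp(-r*dt) * [p_u*0.372963 + p_m*0.146108 + p_d*0.000000] = 0.157203
  V(2,+2) = exp(-r*dt) * [p_u*0.649489 + p_m*0.372963 + p_d*0.146108] = 0.377253
  V(1,-1) = exp(-r*dt) * [p_u*0.023610 + p_m*0.000000 + p_d*0.000000] = 0.003815
  V(1,+0) = exp(-r*dt) * [p_u*0.157203 + p_m*0.023610 + p_d*0.000000] = 0.041066
  V(1,+1) = exp(-r*dt) * [p_u*0.377253 + p_m*0.157203 + p_d*0.023610] = 0.169274
  V(0,+0) = exp(-r*dt) * [p_u*0.169274 + p_m*0.041066 + p_d*0.003815] = 0.055248

Answer: Price = V(0,0) = 0.0552


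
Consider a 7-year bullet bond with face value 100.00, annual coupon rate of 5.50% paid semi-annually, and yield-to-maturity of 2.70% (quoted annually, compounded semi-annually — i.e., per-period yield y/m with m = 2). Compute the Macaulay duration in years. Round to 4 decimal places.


Answer: Macaulay duration = 6.0054 years

Derivation:
Coupon per period c = face * coupon_rate / m = 2.750000
Periods per year m = 2; per-period yield y/m = 0.013500
Number of cashflows N = 14
Cashflows (t years, CF_t, discount factor 1/(1+y/m)^(m*t), PV):
  t = 0.5000: CF_t = 2.750000, DF = 0.986680, PV = 2.713370
  t = 1.0000: CF_t = 2.750000, DF = 0.973537, PV = 2.677227
  t = 1.5000: CF_t = 2.750000, DF = 0.960569, PV = 2.641566
  t = 2.0000: CF_t = 2.750000, DF = 0.947774, PV = 2.606380
  t = 2.5000: CF_t = 2.750000, DF = 0.935150, PV = 2.571662
  t = 3.0000: CF_t = 2.750000, DF = 0.922694, PV = 2.537407
  t = 3.5000: CF_t = 2.750000, DF = 0.910403, PV = 2.503609
  t = 4.0000: CF_t = 2.750000, DF = 0.898276, PV = 2.470260
  t = 4.5000: CF_t = 2.750000, DF = 0.886311, PV = 2.437356
  t = 5.0000: CF_t = 2.750000, DF = 0.874505, PV = 2.404890
  t = 5.5000: CF_t = 2.750000, DF = 0.862857, PV = 2.372856
  t = 6.0000: CF_t = 2.750000, DF = 0.851363, PV = 2.341249
  t = 6.5000: CF_t = 2.750000, DF = 0.840023, PV = 2.310063
  t = 7.0000: CF_t = 102.750000, DF = 0.828834, PV = 85.162674
Price P = sum_t PV_t = 117.750568
Macaulay numerator sum_t t * PV_t:
  t * PV_t at t = 0.5000: 1.356685
  t * PV_t at t = 1.0000: 2.677227
  t * PV_t at t = 1.5000: 3.962349
  t * PV_t at t = 2.0000: 5.212759
  t * PV_t at t = 2.5000: 6.429156
  t * PV_t at t = 3.0000: 7.612222
  t * PV_t at t = 3.5000: 8.762630
  t * PV_t at t = 4.0000: 9.881040
  t * PV_t at t = 4.5000: 10.968101
  t * PV_t at t = 5.0000: 12.024449
  t * PV_t at t = 5.5000: 13.050709
  t * PV_t at t = 6.0000: 14.047496
  t * PV_t at t = 6.5000: 15.015412
  t * PV_t at t = 7.0000: 596.138716
Macaulay duration D = (sum_t t * PV_t) / P = 707.138950 / 117.750568 = 6.005397


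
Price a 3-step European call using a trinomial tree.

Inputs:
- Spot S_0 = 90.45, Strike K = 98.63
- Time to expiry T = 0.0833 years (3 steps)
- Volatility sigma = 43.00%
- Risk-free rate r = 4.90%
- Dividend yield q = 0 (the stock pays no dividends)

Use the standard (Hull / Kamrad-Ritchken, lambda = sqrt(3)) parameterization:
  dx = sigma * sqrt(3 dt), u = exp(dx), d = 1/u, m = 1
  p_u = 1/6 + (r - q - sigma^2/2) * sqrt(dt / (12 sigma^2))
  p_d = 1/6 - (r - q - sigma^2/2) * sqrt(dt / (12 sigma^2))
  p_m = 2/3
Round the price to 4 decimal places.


Answer: Price = V(0,0) = 1.9009

Derivation:
dt = T/N = 0.027767; dx = sigma*sqrt(3*dt) = 0.124105
u = exp(dx) = 1.132135; d = 1/u = 0.883287
p_u = 0.161806, p_m = 0.666667, p_d = 0.171527
Discount per step: exp(-r*dt) = 0.998640
Stock lattice S(k, j) with j the centered position index:
  k=0: S(0,+0) = 90.4500
  k=1: S(1,-1) = 79.8933; S(1,+0) = 90.4500; S(1,+1) = 102.4016
  k=2: S(2,-2) = 70.5687; S(2,-1) = 79.8933; S(2,+0) = 90.4500; S(2,+1) = 102.4016; S(2,+2) = 115.9325
  k=3: S(3,-3) = 62.3324; S(3,-2) = 70.5687; S(3,-1) = 79.8933; S(3,+0) = 90.4500; S(3,+1) = 102.4016; S(3,+2) = 115.9325; S(3,+3) = 131.2513
Terminal payoffs V(N, j) = max(S_T - K, 0):
  V(3,-3) = 0.000000; V(3,-2) = 0.000000; V(3,-1) = 0.000000; V(3,+0) = 0.000000; V(3,+1) = 3.771636; V(3,+2) = 17.302505; V(3,+3) = 32.621279
Backward induction: V(k, j) = exp(-r*dt) * [p_u * V(k+1, j+1) + p_m * V(k+1, j) + p_d * V(k+1, j-1)]
  V(2,-2) = exp(-r*dt) * [p_u*0.000000 + p_m*0.000000 + p_d*0.000000] = 0.000000
  V(2,-1) = exp(-r*dt) * [p_u*0.000000 + p_m*0.000000 + p_d*0.000000] = 0.000000
  V(2,+0) = exp(-r*dt) * [p_u*3.771636 + p_m*0.000000 + p_d*0.000000] = 0.609444
  V(2,+1) = exp(-r*dt) * [p_u*17.302505 + p_m*3.771636 + p_d*0.000000] = 5.306849
  V(2,+2) = exp(-r*dt) * [p_u*32.621279 + p_m*17.302505 + p_d*3.771636] = 17.436522
  V(1,-1) = exp(-r*dt) * [p_u*0.609444 + p_m*0.000000 + p_d*0.000000] = 0.098478
  V(1,+0) = exp(-r*dt) * [p_u*5.306849 + p_m*0.609444 + p_d*0.000000] = 1.263256
  V(1,+1) = exp(-r*dt) * [p_u*17.436522 + p_m*5.306849 + p_d*0.609444] = 6.454982
  V(0,+0) = exp(-r*dt) * [p_u*6.454982 + p_m*1.263256 + p_d*0.098478] = 1.900929


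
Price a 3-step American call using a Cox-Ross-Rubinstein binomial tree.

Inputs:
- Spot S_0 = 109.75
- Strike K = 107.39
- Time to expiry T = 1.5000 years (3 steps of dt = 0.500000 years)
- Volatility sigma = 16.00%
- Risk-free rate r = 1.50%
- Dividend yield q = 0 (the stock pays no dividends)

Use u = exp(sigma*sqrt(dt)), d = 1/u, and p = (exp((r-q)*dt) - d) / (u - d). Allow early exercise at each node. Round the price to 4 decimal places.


dt = T/N = 0.500000
u = exp(sigma*sqrt(dt)) = 1.119785; d = 1/u = 0.893028
p = (exp((r-q)*dt) - d) / (u - d) = 0.504945
Discount per step: exp(-r*dt) = 0.992528
Stock lattice S(k, i) with i counting down-moves:
  k=0: S(0,0) = 109.7500
  k=1: S(1,0) = 122.8965; S(1,1) = 98.0098
  k=2: S(2,0) = 137.6177; S(2,1) = 109.7500; S(2,2) = 87.5256
  k=3: S(3,0) = 154.1022; S(3,1) = 122.8965; S(3,2) = 98.0098; S(3,3) = 78.1628
Terminal payoffs V(N, i) = max(S_T - K, 0):
  V(3,0) = 46.712244; V(3,1) = 15.506451; V(3,2) = 0.000000; V(3,3) = 0.000000
Backward induction: V(k, i) = exp(-r*dt) * [p * V(k+1, i) + (1-p) * V(k+1, i+1)]; then take max(V_cont, immediate exercise) for American.
  V(2,0) = exp(-r*dt) * [p*46.712244 + (1-p)*15.506451] = 31.030067; exercise = 30.227655; V(2,0) = max -> 31.030067
  V(2,1) = exp(-r*dt) * [p*15.506451 + (1-p)*0.000000] = 7.771404; exercise = 2.360000; V(2,1) = max -> 7.771404
  V(2,2) = exp(-r*dt) * [p*0.000000 + (1-p)*0.000000] = 0.000000; exercise = 0.000000; V(2,2) = max -> 0.000000
  V(1,0) = exp(-r*dt) * [p*31.030067 + (1-p)*7.771404] = 19.369934; exercise = 15.506451; V(1,0) = max -> 19.369934
  V(1,1) = exp(-r*dt) * [p*7.771404 + (1-p)*0.000000] = 3.894812; exercise = 0.000000; V(1,1) = max -> 3.894812
  V(0,0) = exp(-r*dt) * [p*19.369934 + (1-p)*3.894812] = 11.621413; exercise = 2.360000; V(0,0) = max -> 11.621413

Answer: Price = V(0,0) = 11.6214


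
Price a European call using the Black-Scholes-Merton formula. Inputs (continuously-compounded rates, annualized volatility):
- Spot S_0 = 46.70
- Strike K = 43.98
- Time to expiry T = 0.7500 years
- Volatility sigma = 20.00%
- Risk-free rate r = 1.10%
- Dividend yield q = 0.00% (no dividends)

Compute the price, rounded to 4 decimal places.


d1 = (ln(S/K) + (r - q + 0.5*sigma^2) * T) / (sigma * sqrt(T)) = 0.48069710
d2 = d1 - sigma * sqrt(T) = 0.30749202
exp(-rT) = 0.99178394; exp(-qT) = 1.00000000
C = S_0 * exp(-qT) * N(d1) - K * exp(-rT) * N(d2)
N(d1) = 0.68463410; N(d2) = 0.62076555
C = 46.7000 * 1.00000000 * 0.68463410 - 43.9800 * 0.99178394 * 0.62076555 = 4.8955

Answer: Price = 4.8955


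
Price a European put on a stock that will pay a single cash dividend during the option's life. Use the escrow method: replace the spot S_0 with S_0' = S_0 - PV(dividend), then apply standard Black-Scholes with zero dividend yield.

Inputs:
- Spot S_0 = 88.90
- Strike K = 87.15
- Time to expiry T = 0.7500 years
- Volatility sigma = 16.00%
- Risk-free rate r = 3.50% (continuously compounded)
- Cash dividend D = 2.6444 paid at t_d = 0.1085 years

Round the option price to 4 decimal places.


PV(D) = D * exp(-r * t_d) = 2.6444 * 0.99620970 = 2.63437693
S_0' = S_0 - PV(D) = 88.9000 - 2.63437693 = 86.26562307
d1 = (ln(S_0'/K) + (r + sigma^2/2)*T) / (sigma*sqrt(T)) = 0.18511585
d2 = d1 - sigma*sqrt(T) = 0.04655178
exp(-rT) = 0.97409154
N(-d1) = 0.42656909; N(-d2) = 0.48143523
P = K * exp(-rT) * N(-d2) - S_0' * N(-d1) = 87.1500 * 0.97409154 * 0.48143523 - 86.26562307 * 0.42656909 = 4.0718

Answer: Price = 4.0718


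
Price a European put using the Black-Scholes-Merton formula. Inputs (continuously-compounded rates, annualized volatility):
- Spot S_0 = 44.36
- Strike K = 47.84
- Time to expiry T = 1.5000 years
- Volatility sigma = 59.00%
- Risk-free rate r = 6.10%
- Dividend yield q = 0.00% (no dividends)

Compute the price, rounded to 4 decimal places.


d1 = (ln(S/K) + (r - q + 0.5*sigma^2) * T) / (sigma * sqrt(T)) = 0.38340888
d2 = d1 - sigma * sqrt(T) = -0.33919060
exp(-rT) = 0.91256132; exp(-qT) = 1.00000000
P = K * exp(-rT) * N(-d2) - S_0 * exp(-qT) * N(-d1)
N(-d1) = 0.35070831; N(-d2) = 0.63276692
P = 47.8400 * 0.91256132 * 0.63276692 - 44.3600 * 1.00000000 * 0.35070831 = 12.0672

Answer: Price = 12.0672


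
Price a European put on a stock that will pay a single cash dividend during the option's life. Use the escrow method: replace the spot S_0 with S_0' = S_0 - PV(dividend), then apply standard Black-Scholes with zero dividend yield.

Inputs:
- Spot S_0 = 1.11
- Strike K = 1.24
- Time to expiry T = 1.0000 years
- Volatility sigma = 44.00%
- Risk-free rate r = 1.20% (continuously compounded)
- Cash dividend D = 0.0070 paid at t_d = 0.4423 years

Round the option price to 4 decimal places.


PV(D) = D * exp(-r * t_d) = 0.0070 * 0.99470646 = 0.00696295
S_0' = S_0 - PV(D) = 1.1100 - 0.00696295 = 1.10303705
d1 = (ln(S_0'/K) + (r + sigma^2/2)*T) / (sigma*sqrt(T)) = -0.01873647
d2 = d1 - sigma*sqrt(T) = -0.45873647
exp(-rT) = 0.98807171
N(-d1) = 0.50747433; N(-d2) = 0.67678829
P = K * exp(-rT) * N(-d2) - S_0' * N(-d1) = 1.2400 * 0.98807171 * 0.67678829 - 1.10303705 * 0.50747433 = 0.2694

Answer: Price = 0.2694


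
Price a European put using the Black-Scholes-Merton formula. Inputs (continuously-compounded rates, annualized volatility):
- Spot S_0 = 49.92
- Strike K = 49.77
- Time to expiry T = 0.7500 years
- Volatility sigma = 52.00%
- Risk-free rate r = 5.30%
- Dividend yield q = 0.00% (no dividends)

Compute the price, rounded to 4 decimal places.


d1 = (ln(S/K) + (r - q + 0.5*sigma^2) * T) / (sigma * sqrt(T)) = 0.32011703
d2 = d1 - sigma * sqrt(T) = -0.13021618
exp(-rT) = 0.96102967; exp(-qT) = 1.00000000
P = K * exp(-rT) * N(-d2) - S_0 * exp(-qT) * N(-d1)
N(-d1) = 0.37443981; N(-d2) = 0.55180230
P = 49.7700 * 0.96102967 * 0.55180230 - 49.9200 * 1.00000000 * 0.37443981 = 7.7009

Answer: Price = 7.7009


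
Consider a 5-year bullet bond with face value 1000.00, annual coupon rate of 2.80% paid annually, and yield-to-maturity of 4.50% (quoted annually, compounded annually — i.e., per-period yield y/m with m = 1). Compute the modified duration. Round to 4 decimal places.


Coupon per period c = face * coupon_rate / m = 28.000000
Periods per year m = 1; per-period yield y/m = 0.045000
Number of cashflows N = 5
Cashflows (t years, CF_t, discount factor 1/(1+y/m)^(m*t), PV):
  t = 1.0000: CF_t = 28.000000, DF = 0.956938, PV = 26.794258
  t = 2.0000: CF_t = 28.000000, DF = 0.915730, PV = 25.640439
  t = 3.0000: CF_t = 28.000000, DF = 0.876297, PV = 24.536305
  t = 4.0000: CF_t = 28.000000, DF = 0.838561, PV = 23.479718
  t = 5.0000: CF_t = 1028.000000, DF = 0.802451, PV = 824.919676
Price P = sum_t PV_t = 925.370395
First compute Macaulay numerator sum_t t * PV_t:
  t * PV_t at t = 1.0000: 26.794258
  t * PV_t at t = 2.0000: 51.280877
  t * PV_t at t = 3.0000: 73.608915
  t * PV_t at t = 4.0000: 93.918870
  t * PV_t at t = 5.0000: 4124.598379
Macaulay duration D = 4370.201300 / 925.370395 = 4.722651
Modified duration = D / (1 + y/m) = 4.722651 / (1 + 0.045000) = 4.519283

Answer: Modified duration = 4.5193


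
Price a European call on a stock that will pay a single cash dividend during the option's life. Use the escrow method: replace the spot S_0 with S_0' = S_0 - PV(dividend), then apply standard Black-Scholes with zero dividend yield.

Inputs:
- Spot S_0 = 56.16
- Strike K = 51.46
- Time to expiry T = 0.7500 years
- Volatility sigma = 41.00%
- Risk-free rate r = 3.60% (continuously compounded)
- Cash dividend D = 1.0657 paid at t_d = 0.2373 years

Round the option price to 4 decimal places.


Answer: Price = 10.1815

Derivation:
PV(D) = D * exp(-r * t_d) = 1.0657 * 0.99149359 = 1.05663471
S_0' = S_0 - PV(D) = 56.1600 - 1.05663471 = 55.10336529
d1 = (ln(S_0'/K) + (r + sigma^2/2)*T) / (sigma*sqrt(T)) = 0.44623116
d2 = d1 - sigma*sqrt(T) = 0.09116074
exp(-rT) = 0.97336124
N(d1) = 0.67228486; N(d2) = 0.53631757
C = S_0' * N(d1) - K * exp(-rT) * N(d2) = 55.10336529 * 0.67228486 - 51.4600 * 0.97336124 * 0.53631757 = 10.1815


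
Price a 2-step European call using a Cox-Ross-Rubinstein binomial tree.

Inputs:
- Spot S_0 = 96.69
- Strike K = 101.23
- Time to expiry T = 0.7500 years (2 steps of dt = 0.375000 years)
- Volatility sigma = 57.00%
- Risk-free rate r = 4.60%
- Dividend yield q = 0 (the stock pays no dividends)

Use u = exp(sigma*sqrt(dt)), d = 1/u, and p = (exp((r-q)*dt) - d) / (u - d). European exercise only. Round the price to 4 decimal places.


dt = T/N = 0.375000
u = exp(sigma*sqrt(dt)) = 1.417723; d = 1/u = 0.705356
p = (exp((r-q)*dt) - d) / (u - d) = 0.438037
Discount per step: exp(-r*dt) = 0.982898
Stock lattice S(k, i) with i counting down-moves:
  k=0: S(0,0) = 96.6900
  k=1: S(1,0) = 137.0797; S(1,1) = 68.2009
  k=2: S(2,0) = 194.3410; S(2,1) = 96.6900; S(2,2) = 48.1059
Terminal payoffs V(N, i) = max(S_T - K, 0):
  V(2,0) = 93.111041; V(2,1) = 0.000000; V(2,2) = 0.000000
Backward induction: V(k, i) = exp(-r*dt) * [p * V(k+1, i) + (1-p) * V(k+1, i+1)].
  V(1,0) = exp(-r*dt) * [p*93.111041 + (1-p)*0.000000] = 40.088588
  V(1,1) = exp(-r*dt) * [p*0.000000 + (1-p)*0.000000] = 0.000000
  V(0,0) = exp(-r*dt) * [p*40.088588 + (1-p)*0.000000] = 17.259982

Answer: Price = V(0,0) = 17.2600


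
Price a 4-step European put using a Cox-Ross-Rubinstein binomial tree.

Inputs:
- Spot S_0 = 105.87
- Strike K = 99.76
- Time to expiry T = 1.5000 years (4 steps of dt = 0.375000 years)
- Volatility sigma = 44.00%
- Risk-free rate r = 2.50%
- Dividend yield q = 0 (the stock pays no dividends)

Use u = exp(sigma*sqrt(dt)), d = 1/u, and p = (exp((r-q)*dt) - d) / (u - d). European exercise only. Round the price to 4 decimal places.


dt = T/N = 0.375000
u = exp(sigma*sqrt(dt)) = 1.309236; d = 1/u = 0.763804
p = (exp((r-q)*dt) - d) / (u - d) = 0.450313
Discount per step: exp(-r*dt) = 0.990669
Stock lattice S(k, i) with i counting down-moves:
  k=0: S(0,0) = 105.8700
  k=1: S(1,0) = 138.6088; S(1,1) = 80.8639
  k=2: S(2,0) = 181.4717; S(2,1) = 105.8700; S(2,2) = 61.7642
  k=3: S(3,0) = 237.5893; S(3,1) = 138.6088; S(3,2) = 80.8639; S(3,3) = 47.1758
  k=4: S(4,0) = 311.0605; S(4,1) = 181.4717; S(4,2) = 105.8700; S(4,3) = 61.7642; S(4,4) = 36.0330
Terminal payoffs V(N, i) = max(K - S_T, 0):
  V(4,0) = 0.000000; V(4,1) = 0.000000; V(4,2) = 0.000000; V(4,3) = 37.995783; V(4,4) = 63.726955
Backward induction: V(k, i) = exp(-r*dt) * [p * V(k+1, i) + (1-p) * V(k+1, i+1)].
  V(3,0) = exp(-r*dt) * [p*0.000000 + (1-p)*0.000000] = 0.000000
  V(3,1) = exp(-r*dt) * [p*0.000000 + (1-p)*0.000000] = 0.000000
  V(3,2) = exp(-r*dt) * [p*0.000000 + (1-p)*37.995783] = 20.690911
  V(3,3) = exp(-r*dt) * [p*37.995783 + (1-p)*63.726955] = 51.653355
  V(2,0) = exp(-r*dt) * [p*0.000000 + (1-p)*0.000000] = 0.000000
  V(2,1) = exp(-r*dt) * [p*0.000000 + (1-p)*20.690911] = 11.267403
  V(2,2) = exp(-r*dt) * [p*20.690911 + (1-p)*51.653355] = 37.358690
  V(1,0) = exp(-r*dt) * [p*0.000000 + (1-p)*11.267403] = 6.135756
  V(1,1) = exp(-r*dt) * [p*11.267403 + (1-p)*37.358690] = 25.370487
  V(0,0) = exp(-r*dt) * [p*6.135756 + (1-p)*25.370487] = 16.552930

Answer: Price = V(0,0) = 16.5529


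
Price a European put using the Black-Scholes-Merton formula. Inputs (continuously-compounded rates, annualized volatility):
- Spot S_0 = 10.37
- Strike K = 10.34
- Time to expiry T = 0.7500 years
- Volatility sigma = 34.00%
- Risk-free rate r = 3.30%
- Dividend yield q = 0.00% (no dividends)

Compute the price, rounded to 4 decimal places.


Answer: Price = 1.0611

Derivation:
d1 = (ln(S/K) + (r - q + 0.5*sigma^2) * T) / (sigma * sqrt(T)) = 0.24111897
d2 = d1 - sigma * sqrt(T) = -0.05332966
exp(-rT) = 0.97555377; exp(-qT) = 1.00000000
P = K * exp(-rT) * N(-d2) - S_0 * exp(-qT) * N(-d1)
N(-d1) = 0.40473145; N(-d2) = 0.52126538
P = 10.3400 * 0.97555377 * 0.52126538 - 10.3700 * 1.00000000 * 0.40473145 = 1.0611


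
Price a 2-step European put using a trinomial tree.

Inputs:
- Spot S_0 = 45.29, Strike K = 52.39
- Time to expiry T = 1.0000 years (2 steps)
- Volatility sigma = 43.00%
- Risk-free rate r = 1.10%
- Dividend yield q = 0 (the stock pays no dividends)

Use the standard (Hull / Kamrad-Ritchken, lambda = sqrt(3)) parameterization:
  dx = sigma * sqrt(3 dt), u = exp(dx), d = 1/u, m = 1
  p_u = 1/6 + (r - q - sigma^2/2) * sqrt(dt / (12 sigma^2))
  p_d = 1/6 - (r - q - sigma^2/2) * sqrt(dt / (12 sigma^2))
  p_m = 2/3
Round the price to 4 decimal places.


Answer: Price = V(0,0) = 11.9595

Derivation:
dt = T/N = 0.500000; dx = sigma*sqrt(3*dt) = 0.526640
u = exp(dx) = 1.693234; d = 1/u = 0.590586
p_u = 0.128002, p_m = 0.666667, p_d = 0.205332
Discount per step: exp(-r*dt) = 0.994515
Stock lattice S(k, j) with j the centered position index:
  k=0: S(0,+0) = 45.2900
  k=1: S(1,-1) = 26.7476; S(1,+0) = 45.2900; S(1,+1) = 76.6866
  k=2: S(2,-2) = 15.7968; S(2,-1) = 26.7476; S(2,+0) = 45.2900; S(2,+1) = 76.6866; S(2,+2) = 129.8483
Terminal payoffs V(N, j) = max(K - S_T, 0):
  V(2,-2) = 36.593227; V(2,-1) = 25.642368; V(2,+0) = 7.100000; V(2,+1) = 0.000000; V(2,+2) = 0.000000
Backward induction: V(k, j) = exp(-r*dt) * [p_u * V(k+1, j+1) + p_m * V(k+1, j) + p_d * V(k+1, j-1)]
  V(1,-1) = exp(-r*dt) * [p_u*7.100000 + p_m*25.642368 + p_d*36.593227] = 25.377508
  V(1,+0) = exp(-r*dt) * [p_u*0.000000 + p_m*7.100000 + p_d*25.642368] = 9.943680
  V(1,+1) = exp(-r*dt) * [p_u*0.000000 + p_m*0.000000 + p_d*7.100000] = 1.449858
  V(0,+0) = exp(-r*dt) * [p_u*1.449858 + p_m*9.943680 + p_d*25.377508] = 11.959550


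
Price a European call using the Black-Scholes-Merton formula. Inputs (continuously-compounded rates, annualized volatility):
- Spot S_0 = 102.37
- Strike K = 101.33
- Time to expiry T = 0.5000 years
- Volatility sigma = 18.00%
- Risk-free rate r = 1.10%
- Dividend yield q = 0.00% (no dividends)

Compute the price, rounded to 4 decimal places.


d1 = (ln(S/K) + (r - q + 0.5*sigma^2) * T) / (sigma * sqrt(T)) = 0.18707833
d2 = d1 - sigma * sqrt(T) = 0.05979910
exp(-rT) = 0.99451510; exp(-qT) = 1.00000000
C = S_0 * exp(-qT) * N(d1) - K * exp(-rT) * N(d2)
N(d1) = 0.57420039; N(d2) = 0.52384218
C = 102.3700 * 1.00000000 * 0.57420039 - 101.3300 * 0.99451510 * 0.52384218 = 5.9911

Answer: Price = 5.9911


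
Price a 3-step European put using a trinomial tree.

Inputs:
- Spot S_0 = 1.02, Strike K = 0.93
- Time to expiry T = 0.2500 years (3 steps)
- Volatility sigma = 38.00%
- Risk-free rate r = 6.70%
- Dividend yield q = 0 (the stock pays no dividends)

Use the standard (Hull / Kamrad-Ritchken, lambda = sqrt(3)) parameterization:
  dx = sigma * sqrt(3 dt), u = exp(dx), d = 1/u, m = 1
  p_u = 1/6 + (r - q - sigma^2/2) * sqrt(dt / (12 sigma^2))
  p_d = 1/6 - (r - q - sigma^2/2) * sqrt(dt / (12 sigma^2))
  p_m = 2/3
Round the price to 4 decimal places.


Answer: Price = V(0,0) = 0.0347

Derivation:
dt = T/N = 0.083333; dx = sigma*sqrt(3*dt) = 0.190000
u = exp(dx) = 1.209250; d = 1/u = 0.826959
p_u = 0.165526, p_m = 0.666667, p_d = 0.167807
Discount per step: exp(-r*dt) = 0.994432
Stock lattice S(k, j) with j the centered position index:
  k=0: S(0,+0) = 1.0200
  k=1: S(1,-1) = 0.8435; S(1,+0) = 1.0200; S(1,+1) = 1.2334
  k=2: S(2,-2) = 0.6975; S(2,-1) = 0.8435; S(2,+0) = 1.0200; S(2,+1) = 1.2334; S(2,+2) = 1.4915
  k=3: S(3,-3) = 0.5768; S(3,-2) = 0.6975; S(3,-1) = 0.8435; S(3,+0) = 1.0200; S(3,+1) = 1.2334; S(3,+2) = 1.4915; S(3,+3) = 1.8036
Terminal payoffs V(N, j) = max(K - S_T, 0):
  V(3,-3) = 0.353164; V(3,-2) = 0.232461; V(3,-1) = 0.086502; V(3,+0) = 0.000000; V(3,+1) = 0.000000; V(3,+2) = 0.000000; V(3,+3) = 0.000000
Backward induction: V(k, j) = exp(-r*dt) * [p_u * V(k+1, j+1) + p_m * V(k+1, j) + p_d * V(k+1, j-1)]
  V(2,-2) = exp(-r*dt) * [p_u*0.086502 + p_m*0.232461 + p_d*0.353164] = 0.227283
  V(2,-1) = exp(-r*dt) * [p_u*0.000000 + p_m*0.086502 + p_d*0.232461] = 0.096138
  V(2,+0) = exp(-r*dt) * [p_u*0.000000 + p_m*0.000000 + p_d*0.086502] = 0.014435
  V(2,+1) = exp(-r*dt) * [p_u*0.000000 + p_m*0.000000 + p_d*0.000000] = 0.000000
  V(2,+2) = exp(-r*dt) * [p_u*0.000000 + p_m*0.000000 + p_d*0.000000] = 0.000000
  V(1,-1) = exp(-r*dt) * [p_u*0.014435 + p_m*0.096138 + p_d*0.227283] = 0.104039
  V(1,+0) = exp(-r*dt) * [p_u*0.000000 + p_m*0.014435 + p_d*0.096138] = 0.025612
  V(1,+1) = exp(-r*dt) * [p_u*0.000000 + p_m*0.000000 + p_d*0.014435] = 0.002409
  V(0,+0) = exp(-r*dt) * [p_u*0.002409 + p_m*0.025612 + p_d*0.104039] = 0.034738


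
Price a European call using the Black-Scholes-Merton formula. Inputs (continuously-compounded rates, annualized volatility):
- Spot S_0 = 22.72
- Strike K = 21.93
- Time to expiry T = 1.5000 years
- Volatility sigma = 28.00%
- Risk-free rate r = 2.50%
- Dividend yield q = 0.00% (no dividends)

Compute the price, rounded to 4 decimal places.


Answer: Price = 3.8495

Derivation:
d1 = (ln(S/K) + (r - q + 0.5*sigma^2) * T) / (sigma * sqrt(T)) = 0.38401593
d2 = d1 - sigma * sqrt(T) = 0.04108737
exp(-rT) = 0.96319442; exp(-qT) = 1.00000000
C = S_0 * exp(-qT) * N(d1) - K * exp(-rT) * N(d2)
N(d1) = 0.64951668; N(d2) = 0.51638688
C = 22.7200 * 1.00000000 * 0.64951668 - 21.9300 * 0.96319442 * 0.51638688 = 3.8495
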